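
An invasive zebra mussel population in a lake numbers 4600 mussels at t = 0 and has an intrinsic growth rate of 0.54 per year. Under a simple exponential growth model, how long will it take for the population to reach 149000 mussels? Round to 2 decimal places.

Set N₀·e^(rt) = 149000: e^(0.54·t) = 149000/4600 = 32.391.
0.54·t = ln(32.391) = 3.4779, so t = 3.4779/0.54 = 6.4405.

6.44 years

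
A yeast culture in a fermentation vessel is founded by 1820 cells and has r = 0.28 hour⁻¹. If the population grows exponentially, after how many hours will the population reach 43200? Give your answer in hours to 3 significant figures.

Set N₀·e^(rt) = 43200: e^(0.28·t) = 43200/1820 = 23.736.
0.28·t = ln(23.736) = 3.167, so t = 3.167/0.28 = 11.311.

11.3 hours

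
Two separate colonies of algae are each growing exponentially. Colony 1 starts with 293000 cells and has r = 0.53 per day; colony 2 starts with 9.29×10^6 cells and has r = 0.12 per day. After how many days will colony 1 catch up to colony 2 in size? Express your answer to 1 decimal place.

Set 293000·e^(0.53t) = 9.29×10^6·e^(0.12t).
e^((0.53 − 0.12)t) = 9.29×10^6/293000 → e^(0.41·t) = 31.706.
0.41·t = ln(31.706) = 3.4565, so t = 3.4565/0.41 = 8.4305.

8.4 days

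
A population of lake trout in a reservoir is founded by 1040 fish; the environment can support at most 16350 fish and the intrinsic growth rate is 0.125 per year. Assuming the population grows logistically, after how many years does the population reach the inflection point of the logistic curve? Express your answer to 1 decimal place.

Logistic growth is fastest at N = K/2 = 8175.
A = (K − N₀)/N₀ = 14.721. Set K/(1 + A·e^(−rt)) = K/2 → A·e^(−rt) = 1.
e^(−0.125t) = 1/14.721 = 0.0679295, so t = ln(14.721)/0.125 = 2.6893/0.125 = 21.514.

21.5 years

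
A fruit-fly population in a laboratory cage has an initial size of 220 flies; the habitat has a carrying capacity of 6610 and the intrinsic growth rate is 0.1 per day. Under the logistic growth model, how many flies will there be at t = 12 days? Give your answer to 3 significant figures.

678 flies

A = (K − N₀)/N₀ = (6610 − 220)/220 = 29.045.
N(t) = K/(1 + A·e^(−rt)) = 6610/(1 + 29.045×e^(−0.1×12)).
e^(−1.2) = 0.30119; denominator = 1 + 29.045×0.30119 = 9.7483.
N = 6610/9.7483 = 678.065.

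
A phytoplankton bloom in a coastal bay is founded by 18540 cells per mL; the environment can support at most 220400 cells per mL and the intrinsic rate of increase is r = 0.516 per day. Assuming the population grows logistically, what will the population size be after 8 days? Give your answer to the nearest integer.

187501 cells per mL

A = (K − N₀)/N₀ = (220400 − 18540)/18540 = 10.888.
N(t) = K/(1 + A·e^(−rt)) = 220400/(1 + 10.888×e^(−0.516×8)).
e^(−4.128) = 0.016115; denominator = 1 + 10.888×0.016115 = 1.1755.
N = 220400/1.1755 = 187501.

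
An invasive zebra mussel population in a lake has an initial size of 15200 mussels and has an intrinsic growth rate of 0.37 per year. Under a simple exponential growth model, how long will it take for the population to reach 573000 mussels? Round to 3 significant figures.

9.81 years

Set N₀·e^(rt) = 573000: e^(0.37·t) = 573000/15200 = 37.697.
0.37·t = ln(37.697) = 3.6296, so t = 3.6296/0.37 = 9.8097.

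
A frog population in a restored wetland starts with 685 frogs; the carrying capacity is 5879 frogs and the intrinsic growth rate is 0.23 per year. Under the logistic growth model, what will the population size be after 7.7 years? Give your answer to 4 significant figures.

A = (K − N₀)/N₀ = (5879 − 685)/685 = 7.5825.
N(t) = K/(1 + A·e^(−rt)) = 5879/(1 + 7.5825×e^(−0.23×7.7)).
e^(−1.771) = 0.17016; denominator = 1 + 7.5825×0.17016 = 2.2903.
N = 5879/2.2903 = 2566.96.

2567 frogs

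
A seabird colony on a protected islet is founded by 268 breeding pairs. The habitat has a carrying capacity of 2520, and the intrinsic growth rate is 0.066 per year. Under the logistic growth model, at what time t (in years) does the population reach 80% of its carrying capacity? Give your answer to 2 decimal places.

53.26 years

A = (K − N₀)/N₀ = (2520 − 268)/268 = 8.403.
Solve 2520/(1 + 8.403·e^(−0.066t)) = 2016: 1 + 8.403·e^(−0.066t) = 1.25, so e^(−0.066t) = 0.0297513.
−0.066·t = ln(0.0297513) = -3.5149, so t = 3.5149/0.066 = 53.256.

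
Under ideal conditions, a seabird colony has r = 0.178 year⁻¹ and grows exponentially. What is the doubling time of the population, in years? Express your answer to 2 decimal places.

3.89 years

Doubling time t_d = ln(2)/r = 0.6931/0.178 = 3.8941.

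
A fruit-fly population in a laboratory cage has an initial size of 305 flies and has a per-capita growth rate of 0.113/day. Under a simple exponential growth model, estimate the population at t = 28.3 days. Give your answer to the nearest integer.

N(t) = N₀·e^(rt) = 305 × e^(0.113×28.3) = 305 × e^3.198.
e^3.198 ≈ 24.481, so N ≈ 305 × 24.481 = 7466.73.

7467 flies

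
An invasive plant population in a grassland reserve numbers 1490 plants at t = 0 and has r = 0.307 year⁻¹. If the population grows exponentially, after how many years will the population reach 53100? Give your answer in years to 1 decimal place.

11.6 years

Set N₀·e^(rt) = 53100: e^(0.307·t) = 53100/1490 = 35.638.
0.307·t = ln(35.638) = 3.5734, so t = 3.5734/0.307 = 11.64.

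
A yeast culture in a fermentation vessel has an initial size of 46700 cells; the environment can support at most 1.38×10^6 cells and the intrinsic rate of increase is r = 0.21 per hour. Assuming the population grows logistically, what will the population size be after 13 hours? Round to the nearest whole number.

A = (K − N₀)/N₀ = (1.38×10^6 − 46700)/46700 = 28.55.
N(t) = K/(1 + A·e^(−rt)) = 1.38×10^6/(1 + 28.55×e^(−0.21×13)).
e^(−2.73) = 0.065219; denominator = 1 + 28.55×0.065219 = 2.862.
N = 1.38×10^6/2.862 = 482175.

482175 cells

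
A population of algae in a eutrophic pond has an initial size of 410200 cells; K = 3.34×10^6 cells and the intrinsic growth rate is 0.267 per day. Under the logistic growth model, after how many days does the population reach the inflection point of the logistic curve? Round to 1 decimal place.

Logistic growth is fastest at N = K/2 = 1.67×10^6.
A = (K − N₀)/N₀ = 7.1424. Set K/(1 + A·e^(−rt)) = K/2 → A·e^(−rt) = 1.
e^(−0.267t) = 1/7.1424 = 0.14001, so t = ln(7.1424)/0.267 = 1.966/0.267 = 7.3635.

7.4 days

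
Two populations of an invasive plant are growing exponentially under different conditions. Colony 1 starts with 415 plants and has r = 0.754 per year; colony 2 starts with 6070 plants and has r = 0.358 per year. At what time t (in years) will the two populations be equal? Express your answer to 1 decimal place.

6.8 years

Set 415·e^(0.754t) = 6070·e^(0.358t).
e^((0.754 − 0.358)t) = 6070/415 → e^(0.396·t) = 14.627.
0.396·t = ln(14.627) = 2.6828, so t = 2.6828/0.396 = 6.7748.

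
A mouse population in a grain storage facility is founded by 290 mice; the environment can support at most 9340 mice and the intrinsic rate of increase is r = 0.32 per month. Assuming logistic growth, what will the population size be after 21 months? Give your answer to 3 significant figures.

9000 mice

A = (K − N₀)/N₀ = (9340 − 290)/290 = 31.207.
N(t) = K/(1 + A·e^(−rt)) = 9340/(1 + 31.207×e^(−0.32×21)).
e^(−6.72) = 0.0012065; denominator = 1 + 31.207×0.0012065 = 1.0377.
N = 9340/1.0377 = 9001.09.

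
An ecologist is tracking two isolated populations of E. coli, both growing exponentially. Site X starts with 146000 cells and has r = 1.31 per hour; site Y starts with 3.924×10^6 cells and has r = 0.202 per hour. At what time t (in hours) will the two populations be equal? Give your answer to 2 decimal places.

Set 146000·e^(1.31t) = 3.924×10^6·e^(0.202t).
e^((1.31 − 0.202)t) = 3.924×10^6/146000 → e^(1.108·t) = 26.877.
1.108·t = ln(26.877) = 3.2913, so t = 3.2913/1.108 = 2.9705.

2.97 hours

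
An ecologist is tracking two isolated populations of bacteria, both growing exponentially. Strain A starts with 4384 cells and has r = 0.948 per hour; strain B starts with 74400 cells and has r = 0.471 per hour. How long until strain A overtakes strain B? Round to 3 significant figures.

Set 4384·e^(0.948t) = 74400·e^(0.471t).
e^((0.948 − 0.471)t) = 74400/4384 → e^(0.477·t) = 16.971.
0.477·t = ln(16.971) = 2.8315, so t = 2.8315/0.477 = 5.936.

5.94 hours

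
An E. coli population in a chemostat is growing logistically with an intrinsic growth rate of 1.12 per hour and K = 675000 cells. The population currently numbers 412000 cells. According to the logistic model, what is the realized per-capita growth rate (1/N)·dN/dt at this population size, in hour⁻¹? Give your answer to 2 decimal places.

0.44 per hour

(1/N)·dN/dt = r(1 − N/K) = 1.12 × (1 − 412000/675000).
= 1.12 × 0.38963 = 0.43639.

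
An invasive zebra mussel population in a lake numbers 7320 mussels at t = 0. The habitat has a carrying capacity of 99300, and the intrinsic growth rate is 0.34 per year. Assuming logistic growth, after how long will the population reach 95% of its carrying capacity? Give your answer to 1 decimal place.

16.1 years

A = (K − N₀)/N₀ = (99300 − 7320)/7320 = 12.566.
Solve 99300/(1 + 12.566·e^(−0.34t)) = 94335: 1 + 12.566·e^(−0.34t) = 1.0526, so e^(−0.34t) = 0.00418855.
−0.34·t = ln(0.00418855) = -5.4754, so t = 5.4754/0.34 = 16.104.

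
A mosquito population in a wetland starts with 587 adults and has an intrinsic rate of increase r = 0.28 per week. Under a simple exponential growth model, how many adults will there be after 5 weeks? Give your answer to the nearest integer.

N(t) = N₀·e^(rt) = 587 × e^(0.28×5) = 587 × e^1.4.
e^1.4 ≈ 4.0552, so N ≈ 587 × 4.0552 = 2380.4.

2380 adults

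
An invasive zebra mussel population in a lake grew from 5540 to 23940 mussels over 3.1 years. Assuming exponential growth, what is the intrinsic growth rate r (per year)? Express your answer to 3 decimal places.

0.472 per year

From N(t) = N₀·e^(rt): e^(r·3.1) = 23940/5540 = 4.3213.
r·3.1 = ln(4.3213) = 1.4636, so r = 1.4636/3.1 = 0.47211.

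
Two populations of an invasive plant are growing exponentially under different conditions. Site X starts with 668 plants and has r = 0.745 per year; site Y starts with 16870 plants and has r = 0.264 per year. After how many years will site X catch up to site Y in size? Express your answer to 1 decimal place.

Set 668·e^(0.745t) = 16870·e^(0.264t).
e^((0.745 − 0.264)t) = 16870/668 → e^(0.481·t) = 25.254.
0.481·t = ln(25.254) = 3.229, so t = 3.229/0.481 = 6.7131.

6.7 years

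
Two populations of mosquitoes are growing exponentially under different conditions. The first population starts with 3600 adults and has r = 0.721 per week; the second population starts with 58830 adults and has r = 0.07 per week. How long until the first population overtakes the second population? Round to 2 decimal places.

Set 3600·e^(0.721t) = 58830·e^(0.07t).
e^((0.721 − 0.07)t) = 58830/3600 → e^(0.651·t) = 16.342.
0.651·t = ln(16.342) = 2.7937, so t = 2.7937/0.651 = 4.2914.

4.29 weeks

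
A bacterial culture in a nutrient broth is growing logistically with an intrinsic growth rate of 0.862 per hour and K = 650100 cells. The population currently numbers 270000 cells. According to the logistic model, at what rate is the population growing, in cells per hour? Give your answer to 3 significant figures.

136000 cells per hour

dN/dt = rN(1 − N/K) = 0.862 × 270000 × (1 − 270000/650100).
1 − 270000/650100 = 0.58468; dN/dt = 0.862 × 270000 × 0.58468 = 1.36078×10^5.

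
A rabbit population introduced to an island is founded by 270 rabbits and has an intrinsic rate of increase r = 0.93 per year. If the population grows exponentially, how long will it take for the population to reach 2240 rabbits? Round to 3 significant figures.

2.28 years

Set N₀·e^(rt) = 2240: e^(0.93·t) = 2240/270 = 8.2963.
0.93·t = ln(8.2963) = 2.1158, so t = 2.1158/0.93 = 2.2751.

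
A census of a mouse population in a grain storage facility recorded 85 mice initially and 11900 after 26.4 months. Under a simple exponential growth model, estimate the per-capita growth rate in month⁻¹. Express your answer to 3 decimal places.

From N(t) = N₀·e^(rt): e^(r·26.4) = 11900/85 = 140.
r·26.4 = ln(140) = 4.9416, so r = 4.9416/26.4 = 0.18718.

0.187 per month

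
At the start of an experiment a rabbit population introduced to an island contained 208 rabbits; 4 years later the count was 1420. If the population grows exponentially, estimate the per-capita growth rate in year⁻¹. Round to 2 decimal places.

0.48 per year

From N(t) = N₀·e^(rt): e^(r·4) = 1420/208 = 6.8269.
r·4 = ln(6.8269) = 1.9209, so r = 1.9209/4 = 0.48022.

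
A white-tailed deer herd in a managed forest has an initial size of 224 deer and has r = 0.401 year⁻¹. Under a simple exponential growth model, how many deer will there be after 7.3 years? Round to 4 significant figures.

4184 deer

N(t) = N₀·e^(rt) = 224 × e^(0.401×7.3) = 224 × e^2.927.
e^2.927 ≈ 18.677, so N ≈ 224 × 18.677 = 4183.68.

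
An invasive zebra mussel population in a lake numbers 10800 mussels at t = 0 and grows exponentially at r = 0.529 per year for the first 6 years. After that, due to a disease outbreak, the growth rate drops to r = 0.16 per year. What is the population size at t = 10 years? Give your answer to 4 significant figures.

Phase 1: N(6) = 10800·e^(0.529×6) = 10800·e^3.174 = 258151.
Phase 2 runs for 10 − 6 = 4 years at r = 0.16.
N(10) = 258151·e^(0.16×4) = 258151·e^0.64 = 489579.

489600 mussels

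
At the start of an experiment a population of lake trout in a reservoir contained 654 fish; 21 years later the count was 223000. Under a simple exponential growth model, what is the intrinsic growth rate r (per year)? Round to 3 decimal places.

From N(t) = N₀·e^(rt): e^(r·21) = 223000/654 = 340.98.
r·21 = ln(340.98) = 5.8318, so r = 5.8318/21 = 0.27771.

0.278 per year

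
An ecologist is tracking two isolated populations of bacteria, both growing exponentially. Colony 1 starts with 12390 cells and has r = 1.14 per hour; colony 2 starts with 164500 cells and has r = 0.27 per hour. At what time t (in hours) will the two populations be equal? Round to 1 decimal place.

3.0 hours

Set 12390·e^(1.14t) = 164500·e^(0.27t).
e^((1.14 − 0.27)t) = 164500/12390 → e^(0.87·t) = 13.277.
0.87·t = ln(13.277) = 2.586, so t = 2.586/0.87 = 2.9724.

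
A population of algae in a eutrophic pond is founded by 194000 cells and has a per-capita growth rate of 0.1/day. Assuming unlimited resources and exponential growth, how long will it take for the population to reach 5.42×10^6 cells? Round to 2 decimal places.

33.30 days

Set N₀·e^(rt) = 5.42×10^6: e^(0.1·t) = 5.42×10^6/194000 = 27.938.
0.1·t = ln(27.938) = 3.33, so t = 3.33/0.1 = 33.3.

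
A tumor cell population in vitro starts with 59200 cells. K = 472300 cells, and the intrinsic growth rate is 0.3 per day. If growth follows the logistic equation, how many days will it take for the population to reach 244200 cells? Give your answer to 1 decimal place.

A = (K − N₀)/N₀ = (472300 − 59200)/59200 = 6.978.
Solve 472300/(1 + 6.978·e^(−0.3t)) = 244200: 1 + 6.978·e^(−0.3t) = 1.9341, so e^(−0.3t) = 0.133859.
−0.3·t = ln(0.133859) = -2.011, so t = 2.011/0.3 = 6.7032.

6.7 days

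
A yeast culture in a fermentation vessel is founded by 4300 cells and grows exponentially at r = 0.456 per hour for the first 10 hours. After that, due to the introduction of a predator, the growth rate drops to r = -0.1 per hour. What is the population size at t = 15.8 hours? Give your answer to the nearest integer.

230123 cells

Phase 1: N(10) = 4300·e^(0.456×10) = 4300·e^4.56 = 411009.
Phase 2 runs for 15.8 − 10 = 5.8 hours at r = -0.1.
N(15.8) = 411009·e^(-0.1×5.8) = 411009·e^-0.58 = 230123.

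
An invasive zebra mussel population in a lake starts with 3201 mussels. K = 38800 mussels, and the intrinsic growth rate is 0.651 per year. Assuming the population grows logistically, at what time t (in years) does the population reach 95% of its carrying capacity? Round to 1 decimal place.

8.2 years

A = (K − N₀)/N₀ = (38800 − 3201)/3201 = 11.121.
Solve 38800/(1 + 11.121·e^(−0.651t)) = 36860: 1 + 11.121·e^(−0.651t) = 1.0526, so e^(−0.651t) = 0.00473254.
−0.651·t = ln(0.00473254) = -5.3533, so t = 5.3533/0.651 = 8.2232.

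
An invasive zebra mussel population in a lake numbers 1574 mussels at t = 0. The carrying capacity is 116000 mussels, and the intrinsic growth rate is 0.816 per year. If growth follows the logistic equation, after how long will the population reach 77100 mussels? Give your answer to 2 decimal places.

A = (K − N₀)/N₀ = (116000 − 1574)/1574 = 72.698.
Solve 116000/(1 + 72.698·e^(−0.816t)) = 77100: 1 + 72.698·e^(−0.816t) = 1.5045, so e^(−0.816t) = 0.00694025.
−0.816·t = ln(0.00694025) = -4.9704, so t = 4.9704/0.816 = 6.0912.

6.09 years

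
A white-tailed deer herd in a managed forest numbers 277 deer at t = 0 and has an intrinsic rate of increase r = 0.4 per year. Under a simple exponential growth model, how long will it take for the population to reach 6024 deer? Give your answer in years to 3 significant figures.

7.70 years

Set N₀·e^(rt) = 6024: e^(0.4·t) = 6024/277 = 21.747.
0.4·t = ln(21.747) = 3.0795, so t = 3.0795/0.4 = 7.6987.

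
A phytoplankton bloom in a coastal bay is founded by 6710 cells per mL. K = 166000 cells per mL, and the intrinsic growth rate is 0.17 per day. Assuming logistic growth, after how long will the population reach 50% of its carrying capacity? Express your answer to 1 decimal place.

A = (K − N₀)/N₀ = (166000 − 6710)/6710 = 23.739.
Solve 166000/(1 + 23.739·e^(−0.17t)) = 83000: 1 + 23.739·e^(−0.17t) = 2, so e^(−0.17t) = 0.0421244.
−0.17·t = ln(0.0421244) = -3.1671, so t = 3.1671/0.17 = 18.63.

18.6 days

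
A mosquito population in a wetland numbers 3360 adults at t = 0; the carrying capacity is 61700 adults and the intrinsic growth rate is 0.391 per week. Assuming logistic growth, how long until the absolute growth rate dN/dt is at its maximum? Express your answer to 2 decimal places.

Logistic growth is fastest at N = K/2 = 30850.
A = (K − N₀)/N₀ = 17.363. Set K/(1 + A·e^(−rt)) = K/2 → A·e^(−rt) = 1.
e^(−0.391t) = 1/17.363 = 0.0575934, so t = ln(17.363)/0.391 = 2.8543/0.391 = 7.3001.

7.30 weeks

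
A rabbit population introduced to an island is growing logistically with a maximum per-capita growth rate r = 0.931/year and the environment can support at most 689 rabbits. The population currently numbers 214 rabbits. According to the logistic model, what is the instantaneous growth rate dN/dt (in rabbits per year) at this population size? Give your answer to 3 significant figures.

dN/dt = rN(1 − N/K) = 0.931 × 214 × (1 − 214/689).
1 − 214/689 = 0.6894; dN/dt = 0.931 × 214 × 0.6894 = 137.35.

137 rabbits per year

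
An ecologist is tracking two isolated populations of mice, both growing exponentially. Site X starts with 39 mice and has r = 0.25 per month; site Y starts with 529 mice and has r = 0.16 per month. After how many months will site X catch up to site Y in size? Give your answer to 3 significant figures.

Set 39·e^(0.25t) = 529·e^(0.16t).
e^((0.25 − 0.16)t) = 529/39 → e^(0.09·t) = 13.564.
0.09·t = ln(13.564) = 2.6074, so t = 2.6074/0.09 = 28.971.

29.0 months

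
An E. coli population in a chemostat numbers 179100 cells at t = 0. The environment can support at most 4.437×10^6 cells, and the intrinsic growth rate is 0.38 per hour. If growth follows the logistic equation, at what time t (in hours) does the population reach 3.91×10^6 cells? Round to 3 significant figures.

A = (K − N₀)/N₀ = (4.437×10^6 − 179100)/179100 = 23.774.
Solve 4.437×10^6/(1 + 23.774·e^(−0.38t)) = 3.91×10^6: 1 + 23.774·e^(−0.38t) = 1.1348, so e^(−0.38t) = 0.00566936.
−0.38·t = ln(0.00566936) = -5.1727, so t = 5.1727/0.38 = 13.612.

13.6 hours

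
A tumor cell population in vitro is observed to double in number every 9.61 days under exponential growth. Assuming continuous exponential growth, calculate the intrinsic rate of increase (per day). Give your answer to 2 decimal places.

r = ln(2)/t_d = 0.6931/9.61 = 0.072128.

0.07 per day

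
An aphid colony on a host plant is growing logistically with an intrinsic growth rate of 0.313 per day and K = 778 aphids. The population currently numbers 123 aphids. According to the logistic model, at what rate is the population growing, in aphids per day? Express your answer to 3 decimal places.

32.412 aphids per day

dN/dt = rN(1 − N/K) = 0.313 × 123 × (1 − 123/778).
1 − 123/778 = 0.8419; dN/dt = 0.313 × 123 × 0.8419 = 32.412.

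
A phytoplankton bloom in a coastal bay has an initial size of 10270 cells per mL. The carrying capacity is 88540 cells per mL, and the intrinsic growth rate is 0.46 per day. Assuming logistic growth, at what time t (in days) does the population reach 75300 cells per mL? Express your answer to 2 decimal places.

A = (K − N₀)/N₀ = (88540 − 10270)/10270 = 7.6212.
Solve 88540/(1 + 7.6212·e^(−0.46t)) = 75300: 1 + 7.6212·e^(−0.46t) = 1.1758, so e^(−0.46t) = 0.0230711.
−0.46·t = ln(0.0230711) = -3.7692, so t = 3.7692/0.46 = 8.1939.

8.19 days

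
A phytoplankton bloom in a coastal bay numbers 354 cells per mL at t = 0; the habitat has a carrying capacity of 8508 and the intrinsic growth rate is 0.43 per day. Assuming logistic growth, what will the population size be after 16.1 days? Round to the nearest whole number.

8319 cells per mL

A = (K − N₀)/N₀ = (8508 − 354)/354 = 23.034.
N(t) = K/(1 + A·e^(−rt)) = 8508/(1 + 23.034×e^(−0.43×16.1)).
e^(−6.923) = 0.00098487; denominator = 1 + 23.034×0.00098487 = 1.0227.
N = 8508/1.0227 = 8319.27.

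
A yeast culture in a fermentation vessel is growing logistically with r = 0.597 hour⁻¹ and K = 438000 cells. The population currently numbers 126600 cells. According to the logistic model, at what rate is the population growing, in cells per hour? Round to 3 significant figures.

53700 cells per hour

dN/dt = rN(1 − N/K) = 0.597 × 126600 × (1 − 126600/438000).
1 − 126600/438000 = 0.71096; dN/dt = 0.597 × 126600 × 0.71096 = 53734.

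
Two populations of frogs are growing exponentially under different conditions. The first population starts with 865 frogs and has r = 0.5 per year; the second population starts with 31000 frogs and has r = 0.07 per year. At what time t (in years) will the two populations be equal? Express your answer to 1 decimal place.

Set 865·e^(0.5t) = 31000·e^(0.07t).
e^((0.5 − 0.07)t) = 31000/865 → e^(0.43·t) = 35.838.
0.43·t = ln(35.838) = 3.579, so t = 3.579/0.43 = 8.3233.

8.3 years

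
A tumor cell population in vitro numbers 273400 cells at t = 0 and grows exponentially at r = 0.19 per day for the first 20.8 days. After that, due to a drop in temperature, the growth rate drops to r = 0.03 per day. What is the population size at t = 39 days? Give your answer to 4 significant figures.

24560000 cells

Phase 1: N(20.8) = 273400·e^(0.19×20.8) = 273400·e^3.952 = 1.422756×10^7.
Phase 2 runs for 39 − 20.8 = 18.2 days at r = 0.03.
N(39) = 1.422756×10^7·e^(0.03×18.2) = 1.422756×10^7·e^0.546 = 2.456151×10^7.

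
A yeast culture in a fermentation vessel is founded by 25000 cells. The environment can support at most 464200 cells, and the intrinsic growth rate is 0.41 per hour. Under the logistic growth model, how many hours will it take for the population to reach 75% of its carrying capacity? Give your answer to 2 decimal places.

A = (K − N₀)/N₀ = (464200 − 25000)/25000 = 17.568.
Solve 464200/(1 + 17.568·e^(−0.41t)) = 348150: 1 + 17.568·e^(−0.41t) = 1.3333, so e^(−0.41t) = 0.0189739.
−0.41·t = ln(0.0189739) = -3.9647, so t = 3.9647/0.41 = 9.67.

9.67 hours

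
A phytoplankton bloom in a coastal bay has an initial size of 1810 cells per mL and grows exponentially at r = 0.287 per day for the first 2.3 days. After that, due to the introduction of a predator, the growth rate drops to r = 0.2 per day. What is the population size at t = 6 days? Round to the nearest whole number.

Phase 1: N(2.3) = 1810·e^(0.287×2.3) = 1810·e^0.6601 = 3502.32.
Phase 2 runs for 6 − 2.3 = 3.7 days at r = 0.2.
N(6) = 3502.32·e^(0.2×3.7) = 3502.32·e^0.74 = 7340.65.

7341 cells per mL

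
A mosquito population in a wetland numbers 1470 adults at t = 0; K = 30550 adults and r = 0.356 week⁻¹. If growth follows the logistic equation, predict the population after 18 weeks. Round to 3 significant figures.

29600 adults

A = (K − N₀)/N₀ = (30550 − 1470)/1470 = 19.782.
N(t) = K/(1 + A·e^(−rt)) = 30550/(1 + 19.782×e^(−0.356×18)).
e^(−6.408) = 0.0016483; denominator = 1 + 19.782×0.0016483 = 1.0326.
N = 30550/1.0326 = 29585.3.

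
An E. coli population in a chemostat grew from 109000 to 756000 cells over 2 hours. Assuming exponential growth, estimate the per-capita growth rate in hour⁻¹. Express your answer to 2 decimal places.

From N(t) = N₀·e^(rt): e^(r·2) = 756000/109000 = 6.9358.
r·2 = ln(6.9358) = 1.9367, so r = 1.9367/2 = 0.96835.

0.97 per hour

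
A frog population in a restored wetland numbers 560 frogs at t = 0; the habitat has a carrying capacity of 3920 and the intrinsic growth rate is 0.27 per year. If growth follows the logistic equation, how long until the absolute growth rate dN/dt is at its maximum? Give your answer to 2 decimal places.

6.64 years

Logistic growth is fastest at N = K/2 = 1960.
A = (K − N₀)/N₀ = 6. Set K/(1 + A·e^(−rt)) = K/2 → A·e^(−rt) = 1.
e^(−0.27t) = 1/6 = 0.166667, so t = ln(6)/0.27 = 1.7918/0.27 = 6.6361.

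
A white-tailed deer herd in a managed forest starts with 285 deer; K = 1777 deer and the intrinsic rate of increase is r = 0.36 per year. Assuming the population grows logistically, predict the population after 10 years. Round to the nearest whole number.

1555 deer

A = (K − N₀)/N₀ = (1777 − 285)/285 = 5.2351.
N(t) = K/(1 + A·e^(−rt)) = 1777/(1 + 5.2351×e^(−0.36×10)).
e^(−3.6) = 0.027324; denominator = 1 + 5.2351×0.027324 = 1.143.
N = 1777/1.143 = 1554.62.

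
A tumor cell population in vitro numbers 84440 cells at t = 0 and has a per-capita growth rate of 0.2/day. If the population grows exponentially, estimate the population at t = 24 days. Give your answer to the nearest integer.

N(t) = N₀·e^(rt) = 84440 × e^(0.2×24) = 84440 × e^4.8.
e^4.8 ≈ 121.51, so N ≈ 84440 × 121.51 = 1.026034×10^7.

10260340 cells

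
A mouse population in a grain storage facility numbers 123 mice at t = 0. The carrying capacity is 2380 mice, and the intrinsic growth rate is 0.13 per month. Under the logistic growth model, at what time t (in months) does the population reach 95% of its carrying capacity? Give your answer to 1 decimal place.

45.0 months

A = (K − N₀)/N₀ = (2380 − 123)/123 = 18.35.
Solve 2380/(1 + 18.35·e^(−0.13t)) = 2261: 1 + 18.35·e^(−0.13t) = 1.0526, so e^(−0.13t) = 0.00286827.
−0.13·t = ln(0.00286827) = -5.854, so t = 5.854/0.13 = 45.031.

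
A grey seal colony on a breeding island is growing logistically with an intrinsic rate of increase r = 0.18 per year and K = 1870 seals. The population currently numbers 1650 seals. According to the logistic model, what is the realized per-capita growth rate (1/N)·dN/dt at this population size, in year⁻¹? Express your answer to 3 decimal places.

(1/N)·dN/dt = r(1 − N/K) = 0.18 × (1 − 1650/1870).
= 0.18 × 0.11765 = 0.021176.

0.021 per year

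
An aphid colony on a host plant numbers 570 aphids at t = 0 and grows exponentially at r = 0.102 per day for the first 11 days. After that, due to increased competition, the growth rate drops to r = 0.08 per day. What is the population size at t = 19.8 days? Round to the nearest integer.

3539 aphids

Phase 1: N(11) = 570·e^(0.102×11) = 570·e^1.122 = 1750.46.
Phase 2 runs for 19.8 − 11 = 8.8 days at r = 0.08.
N(19.8) = 1750.46·e^(0.08×8.8) = 1750.46·e^0.704 = 3539.13.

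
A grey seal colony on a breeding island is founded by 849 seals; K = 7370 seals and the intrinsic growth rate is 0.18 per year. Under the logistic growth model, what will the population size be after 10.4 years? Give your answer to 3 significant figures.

3380 seals

A = (K − N₀)/N₀ = (7370 − 849)/849 = 7.6808.
N(t) = K/(1 + A·e^(−rt)) = 7370/(1 + 7.6808×e^(−0.18×10.4)).
e^(−1.872) = 0.15382; denominator = 1 + 7.6808×0.15382 = 2.1814.
N = 7370/2.1814 = 3378.52.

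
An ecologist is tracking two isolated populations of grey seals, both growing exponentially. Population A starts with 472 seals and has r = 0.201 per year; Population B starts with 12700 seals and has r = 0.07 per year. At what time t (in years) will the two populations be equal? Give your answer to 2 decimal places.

Set 472·e^(0.201t) = 12700·e^(0.07t).
e^((0.201 − 0.07)t) = 12700/472 → e^(0.131·t) = 26.907.
0.131·t = ln(26.907) = 3.2924, so t = 3.2924/0.131 = 25.133.

25.13 years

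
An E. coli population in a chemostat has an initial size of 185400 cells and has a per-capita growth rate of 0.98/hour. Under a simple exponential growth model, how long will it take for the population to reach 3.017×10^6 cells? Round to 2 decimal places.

2.85 hours

Set N₀·e^(rt) = 3.017×10^6: e^(0.98·t) = 3.017×10^6/185400 = 16.273.
0.98·t = ln(16.273) = 2.7895, so t = 2.7895/0.98 = 2.8464.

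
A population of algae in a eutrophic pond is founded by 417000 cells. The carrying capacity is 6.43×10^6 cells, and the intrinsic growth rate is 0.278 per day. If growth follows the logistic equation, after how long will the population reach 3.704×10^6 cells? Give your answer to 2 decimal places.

A = (K − N₀)/N₀ = (6.43×10^6 − 417000)/417000 = 14.42.
Solve 6.43×10^6/(1 + 14.42·e^(−0.278t)) = 3.704×10^6: 1 + 14.42·e^(−0.278t) = 1.736, so e^(−0.278t) = 0.0510387.
−0.278·t = ln(0.0510387) = -2.9752, so t = 2.9752/0.278 = 10.702.

10.70 days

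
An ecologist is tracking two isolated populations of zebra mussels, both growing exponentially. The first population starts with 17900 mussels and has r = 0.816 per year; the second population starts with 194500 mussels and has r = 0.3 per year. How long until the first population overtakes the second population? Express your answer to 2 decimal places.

Set 17900·e^(0.816t) = 194500·e^(0.3t).
e^((0.816 − 0.3)t) = 194500/17900 → e^(0.516·t) = 10.866.
0.516·t = ln(10.866) = 2.3856, so t = 2.3856/0.516 = 4.6233.

4.62 years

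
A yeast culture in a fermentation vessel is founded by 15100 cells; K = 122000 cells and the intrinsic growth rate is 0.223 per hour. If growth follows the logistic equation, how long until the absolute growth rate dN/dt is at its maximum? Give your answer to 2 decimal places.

8.78 hours

Logistic growth is fastest at N = K/2 = 61000.
A = (K − N₀)/N₀ = 7.0795. Set K/(1 + A·e^(−rt)) = K/2 → A·e^(−rt) = 1.
e^(−0.223t) = 1/7.0795 = 0.141254, so t = ln(7.0795)/0.223 = 1.9572/0.223 = 8.7767.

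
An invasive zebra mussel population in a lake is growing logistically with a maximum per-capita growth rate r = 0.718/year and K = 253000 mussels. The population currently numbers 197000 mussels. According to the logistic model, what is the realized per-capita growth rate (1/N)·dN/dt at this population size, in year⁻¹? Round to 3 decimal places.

(1/N)·dN/dt = r(1 − N/K) = 0.718 × (1 − 197000/253000).
= 0.718 × 0.22134 = 0.15892.

0.159 per year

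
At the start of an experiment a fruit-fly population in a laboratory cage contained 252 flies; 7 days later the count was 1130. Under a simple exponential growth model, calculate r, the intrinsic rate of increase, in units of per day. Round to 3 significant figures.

From N(t) = N₀·e^(rt): e^(r·7) = 1130/252 = 4.4841.
r·7 = ln(4.4841) = 1.5005, so r = 1.5005/7 = 0.21436.

0.214 per day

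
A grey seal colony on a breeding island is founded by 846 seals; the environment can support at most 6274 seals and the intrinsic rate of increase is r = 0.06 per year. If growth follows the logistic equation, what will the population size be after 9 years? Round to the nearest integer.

A = (K − N₀)/N₀ = (6274 − 846)/846 = 6.4161.
N(t) = K/(1 + A·e^(−rt)) = 6274/(1 + 6.4161×e^(−0.06×9)).
e^(−0.54) = 0.58275; denominator = 1 + 6.4161×0.58275 = 4.739.
N = 6274/4.739 = 1323.92.

1324 seals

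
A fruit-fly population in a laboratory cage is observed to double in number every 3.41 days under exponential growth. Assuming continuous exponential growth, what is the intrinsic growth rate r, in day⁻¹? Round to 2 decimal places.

0.20 per day

r = ln(2)/t_d = 0.6931/3.41 = 0.20327.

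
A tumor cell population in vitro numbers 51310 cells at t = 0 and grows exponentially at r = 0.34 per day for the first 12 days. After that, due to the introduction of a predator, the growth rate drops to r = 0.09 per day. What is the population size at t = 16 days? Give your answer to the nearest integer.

Phase 1: N(12) = 51310·e^(0.34×12) = 51310·e^4.08 = 3.034754×10^6.
Phase 2 runs for 16 − 12 = 4 days at r = 0.09.
N(16) = 3.034754×10^6·e^(0.09×4) = 3.034754×10^6·e^0.36 = 4.349802×10^6.

4349802 cells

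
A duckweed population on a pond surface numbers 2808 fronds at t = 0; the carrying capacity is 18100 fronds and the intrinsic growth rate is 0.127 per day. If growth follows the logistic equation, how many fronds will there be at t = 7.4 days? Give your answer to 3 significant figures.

A = (K − N₀)/N₀ = (18100 − 2808)/2808 = 5.4459.
N(t) = K/(1 + A·e^(−rt)) = 18100/(1 + 5.4459×e^(−0.127×7.4)).
e^(−0.9398) = 0.39071; denominator = 1 + 5.4459×0.39071 = 3.1277.
N = 18100/3.1277 = 5786.94.

5790 fronds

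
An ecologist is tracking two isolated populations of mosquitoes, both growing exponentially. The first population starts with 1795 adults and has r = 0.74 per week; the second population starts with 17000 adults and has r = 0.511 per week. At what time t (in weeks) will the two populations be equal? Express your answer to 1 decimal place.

Set 1795·e^(0.74t) = 17000·e^(0.511t).
e^((0.74 − 0.511)t) = 17000/1795 → e^(0.229·t) = 9.4708.
0.229·t = ln(9.4708) = 2.2482, so t = 2.2482/0.229 = 9.8175.

9.8 weeks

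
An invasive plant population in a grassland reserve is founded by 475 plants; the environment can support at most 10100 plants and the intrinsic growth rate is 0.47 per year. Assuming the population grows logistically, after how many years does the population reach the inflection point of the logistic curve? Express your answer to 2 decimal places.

6.40 years

Logistic growth is fastest at N = K/2 = 5050.
A = (K − N₀)/N₀ = 20.263. Set K/(1 + A·e^(−rt)) = K/2 → A·e^(−rt) = 1.
e^(−0.47t) = 1/20.263 = 0.0493506, so t = ln(20.263)/0.47 = 3.0088/0.47 = 6.4017.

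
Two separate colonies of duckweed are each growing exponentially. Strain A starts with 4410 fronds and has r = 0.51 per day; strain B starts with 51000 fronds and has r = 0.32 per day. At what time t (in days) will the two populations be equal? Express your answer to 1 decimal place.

Set 4410·e^(0.51t) = 51000·e^(0.32t).
e^((0.51 − 0.32)t) = 51000/4410 → e^(0.19·t) = 11.565.
0.19·t = ln(11.565) = 2.448, so t = 2.448/0.19 = 12.884.

12.9 days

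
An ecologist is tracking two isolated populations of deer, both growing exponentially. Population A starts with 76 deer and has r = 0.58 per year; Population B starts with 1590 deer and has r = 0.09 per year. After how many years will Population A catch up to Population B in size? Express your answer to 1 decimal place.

6.2 years

Set 76·e^(0.58t) = 1590·e^(0.09t).
e^((0.58 − 0.09)t) = 1590/76 → e^(0.49·t) = 20.921.
0.49·t = ln(20.921) = 3.0408, so t = 3.0408/0.49 = 6.2056.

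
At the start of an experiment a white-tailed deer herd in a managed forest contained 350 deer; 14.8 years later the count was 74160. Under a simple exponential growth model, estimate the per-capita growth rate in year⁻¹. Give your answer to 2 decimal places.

From N(t) = N₀·e^(rt): e^(r·14.8) = 74160/350 = 211.89.
r·14.8 = ln(211.89) = 5.356, so r = 5.356/14.8 = 0.3619.

0.36 per year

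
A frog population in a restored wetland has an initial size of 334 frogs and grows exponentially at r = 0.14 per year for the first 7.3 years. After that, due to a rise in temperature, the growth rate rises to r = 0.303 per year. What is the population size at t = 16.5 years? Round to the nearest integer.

15074 frogs

Phase 1: N(7.3) = 334·e^(0.14×7.3) = 334·e^1.022 = 928.101.
Phase 2 runs for 16.5 − 7.3 = 9.2 years at r = 0.303.
N(16.5) = 928.101·e^(0.303×9.2) = 928.101·e^2.788 = 15074.2.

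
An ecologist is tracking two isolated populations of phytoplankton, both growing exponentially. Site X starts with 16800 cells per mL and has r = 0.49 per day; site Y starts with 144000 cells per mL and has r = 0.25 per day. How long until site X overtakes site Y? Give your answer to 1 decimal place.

9.0 days

Set 16800·e^(0.49t) = 144000·e^(0.25t).
e^((0.49 − 0.25)t) = 144000/16800 → e^(0.24·t) = 8.5714.
0.24·t = ln(8.5714) = 2.1484, so t = 2.1484/0.24 = 8.9518.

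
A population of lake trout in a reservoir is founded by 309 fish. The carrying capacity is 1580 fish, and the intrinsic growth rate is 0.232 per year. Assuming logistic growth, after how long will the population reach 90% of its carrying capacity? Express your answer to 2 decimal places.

A = (K − N₀)/N₀ = (1580 − 309)/309 = 4.1133.
Solve 1580/(1 + 4.1133·e^(−0.232t)) = 1422: 1 + 4.1133·e^(−0.232t) = 1.1111, so e^(−0.232t) = 0.0270129.
−0.232·t = ln(0.0270129) = -3.6114, so t = 3.6114/0.232 = 15.567.

15.57 years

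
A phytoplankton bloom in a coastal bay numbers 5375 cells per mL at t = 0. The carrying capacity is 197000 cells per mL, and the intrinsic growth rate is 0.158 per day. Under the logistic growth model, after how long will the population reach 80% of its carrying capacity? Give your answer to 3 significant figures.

A = (K − N₀)/N₀ = (197000 − 5375)/5375 = 35.651.
Solve 197000/(1 + 35.651·e^(−0.158t)) = 157600: 1 + 35.651·e^(−0.158t) = 1.25, so e^(−0.158t) = 0.00701239.
−0.158·t = ln(0.00701239) = -4.9601, so t = 4.9601/0.158 = 31.393.

31.4 days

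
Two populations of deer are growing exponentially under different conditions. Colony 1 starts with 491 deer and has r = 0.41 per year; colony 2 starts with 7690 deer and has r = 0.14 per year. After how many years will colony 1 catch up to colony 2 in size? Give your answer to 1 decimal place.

10.2 years

Set 491·e^(0.41t) = 7690·e^(0.14t).
e^((0.41 − 0.14)t) = 7690/491 → e^(0.27·t) = 15.662.
0.27·t = ln(15.662) = 2.7512, so t = 2.7512/0.27 = 10.19.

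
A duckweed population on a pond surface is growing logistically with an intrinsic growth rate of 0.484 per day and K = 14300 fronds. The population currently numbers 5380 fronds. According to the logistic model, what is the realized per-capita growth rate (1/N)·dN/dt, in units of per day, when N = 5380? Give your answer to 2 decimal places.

(1/N)·dN/dt = r(1 − N/K) = 0.484 × (1 − 5380/14300).
= 0.484 × 0.62378 = 0.30191.

0.30 per day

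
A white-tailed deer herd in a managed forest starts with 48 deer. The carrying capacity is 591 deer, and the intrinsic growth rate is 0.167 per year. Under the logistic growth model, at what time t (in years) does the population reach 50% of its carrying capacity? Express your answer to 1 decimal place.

A = (K − N₀)/N₀ = (591 − 48)/48 = 11.312.
Solve 591/(1 + 11.312·e^(−0.167t)) = 295.5: 1 + 11.312·e^(−0.167t) = 2, so e^(−0.167t) = 0.0883978.
−0.167·t = ln(0.0883978) = -2.4259, so t = 2.4259/0.167 = 14.526.

14.5 years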